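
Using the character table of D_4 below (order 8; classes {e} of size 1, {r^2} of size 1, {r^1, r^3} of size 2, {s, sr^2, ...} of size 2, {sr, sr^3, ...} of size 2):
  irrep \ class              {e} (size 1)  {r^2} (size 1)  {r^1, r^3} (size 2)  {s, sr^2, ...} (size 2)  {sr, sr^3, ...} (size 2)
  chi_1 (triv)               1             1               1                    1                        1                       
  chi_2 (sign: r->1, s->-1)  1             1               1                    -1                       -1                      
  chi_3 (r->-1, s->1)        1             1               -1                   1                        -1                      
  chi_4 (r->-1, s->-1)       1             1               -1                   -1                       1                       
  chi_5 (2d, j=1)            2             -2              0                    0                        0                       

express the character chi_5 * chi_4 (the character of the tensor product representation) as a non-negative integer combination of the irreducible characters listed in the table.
chi_5 tensor chi_4 = chi_5 (all other irreducibles have multiplicity 0).

Argument: The character of a tensor product is the pointwise product (chi_5 * chi_4)(C) = chi_5(C) * chi_4(C):
  {e}: (2)*(1), {r^2}: (-2)*(1), {r^1, r^3}: (0)*(-1), {s, sr^2, ...}: (0)*(-1), {sr, sr^3, ...}: (0)*(1)
so (chi_5 * chi_4) takes values
  {e} -> 2, {r^2} -> -2, {r^1, r^3} -> 0, {s, sr^2, ...} -> 0, {sr, sr^3, ...} -> 0.
Now take the inner product of this character with each irreducible chi from the table, <chi_5*chi_4, chi> = (1/8) sum_C |C| (chi_5*chi_4)(C) conj(chi(C)):
  <chi_5*chi_4, chi_1> = (1/8)[1*(2)*conj(1) + 1*(-2)*conj(1) + 2*(0)*conj(1) + 2*(0)*conj(1) + 2*(0)*conj(1)]
      = (1/8)[(2) + (-2) + (0) + (0) + (0)] = 0/8 = 0
  <chi_5*chi_4, chi_2> = (1/8)[1*(2)*conj(1) + 1*(-2)*conj(1) + 2*(0)*conj(1) + 2*(0)*conj(-1) + 2*(0)*conj(-1)]
      = (1/8)[(2) + (-2) + (0) + (0) + (0)] = 0/8 = 0
  <chi_5*chi_4, chi_3> = (1/8)[1*(2)*conj(1) + 1*(-2)*conj(1) + 2*(0)*conj(-1) + 2*(0)*conj(1) + 2*(0)*conj(-1)]
      = (1/8)[(2) + (-2) + (0) + (0) + (0)] = 0/8 = 0
  <chi_5*chi_4, chi_4> = (1/8)[1*(2)*conj(1) + 1*(-2)*conj(1) + 2*(0)*conj(-1) + 2*(0)*conj(-1) + 2*(0)*conj(1)]
      = (1/8)[(2) + (-2) + (0) + (0) + (0)] = 0/8 = 0
  <chi_5*chi_4, chi_5> = (1/8)[1*(2)*conj(2) + 1*(-2)*conj(-2) + 2*(0)*conj(0) + 2*(0)*conj(0) + 2*(0)*conj(0)]
      = (1/8)[(4) + (4) + (0) + (0) + (0)] = 8/8 = 1
Hence the multiplicities are chi_5: 1. Dimension check: dim(chi_5)*dim(chi_4) = 2*1 = 2 and sum (mult * dim) = 1*2 = 2.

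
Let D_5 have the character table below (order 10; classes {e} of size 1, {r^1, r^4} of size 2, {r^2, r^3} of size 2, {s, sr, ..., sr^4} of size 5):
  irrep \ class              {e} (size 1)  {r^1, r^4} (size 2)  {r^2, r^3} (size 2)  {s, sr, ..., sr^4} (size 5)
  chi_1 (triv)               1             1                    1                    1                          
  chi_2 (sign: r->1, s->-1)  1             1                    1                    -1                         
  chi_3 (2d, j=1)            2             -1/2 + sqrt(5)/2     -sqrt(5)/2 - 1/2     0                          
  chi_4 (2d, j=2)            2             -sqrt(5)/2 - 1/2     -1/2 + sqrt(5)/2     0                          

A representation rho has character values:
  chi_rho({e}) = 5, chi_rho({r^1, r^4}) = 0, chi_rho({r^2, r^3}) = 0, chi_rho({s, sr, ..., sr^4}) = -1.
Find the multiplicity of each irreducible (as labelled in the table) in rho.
Multiplicities: chi_1: 0, chi_2: 1, chi_3: 1, chi_4: 1.

Reasoning: Use <chi_rho, chi> = (1/|G|) sum_C |C| * chi_rho(C) * conj(chi(C)) with |G| = 10 for each irreducible chi in the table:
  <chi_rho, chi_1> = (1/10)[1*(5)*conj(1) + 2*(0)*conj(1) + 2*(0)*conj(1) + 5*(-1)*conj(1)]
      = (1/10)[(5) + (0) + (0) + (-5)] = 0/10 = 0
  <chi_rho, chi_2> = (1/10)[1*(5)*conj(1) + 2*(0)*conj(1) + 2*(0)*conj(1) + 5*(-1)*conj(-1)]
      = (1/10)[(5) + (0) + (0) + (5)] = 10/10 = 1
  <chi_rho, chi_3> = (1/10)[1*(5)*conj(2) + 2*(0)*conj(-1/2 + sqrt(5)/2) + 2*(0)*conj(-sqrt(5)/2 - 1/2) + 5*(-1)*conj(0)]
      = (1/10)[(10) + (0) + (0) + (0)] = 10/10 = 1
  <chi_rho, chi_4> = (1/10)[1*(5)*conj(2) + 2*(0)*conj(-sqrt(5)/2 - 1/2) + 2*(0)*conj(-1/2 + sqrt(5)/2) + 5*(-1)*conj(0)]
      = (1/10)[(10) + (0) + (0) + (0)] = 10/10 = 1
Dimension check: dim(rho) = sum (mult * dim) = 0*1 + 1*1 + 1*2 + 1*2 = 5 = chi_rho(e) = 5.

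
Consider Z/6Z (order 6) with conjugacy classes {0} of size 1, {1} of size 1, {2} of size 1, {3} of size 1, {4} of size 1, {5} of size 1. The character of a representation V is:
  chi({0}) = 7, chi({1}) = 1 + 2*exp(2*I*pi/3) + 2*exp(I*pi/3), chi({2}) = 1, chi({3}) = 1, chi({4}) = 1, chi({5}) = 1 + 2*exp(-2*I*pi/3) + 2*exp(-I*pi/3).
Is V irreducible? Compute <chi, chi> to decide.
Not irreducible (reducible): <chi, chi> = 13 > 1.

Justification: <chi, chi> = (1/|G|) sum_C |C| * |chi(C)|^2 = (1/6)[1*|7|^2 + 1*|1 + 2*exp(2*I*pi/3) + 2*exp(I*pi/3)|^2 + 1*|1|^2 + 1*|1|^2 + 1*|1|^2 + 1*|1 + 2*exp(-2*I*pi/3) + 2*exp(-I*pi/3)|^2]
  = (1/6)[(49) + (13) + (1) + (1) + (1) + (13)] = 78/6 = 13.
(Exp terms are combined using exp(i*s)*conj(exp(i*t)) = exp(i*(s-t)), and sums of them are collapsed using the identity that for every m > 1 the m distinct m-th roots of unity sum to 0, e.g. 1 + exp(2*I*pi/3) + exp(-2*I*pi/3) = 0.)
A character is irreducible iff <chi, chi> = 1, so this representation is reducible.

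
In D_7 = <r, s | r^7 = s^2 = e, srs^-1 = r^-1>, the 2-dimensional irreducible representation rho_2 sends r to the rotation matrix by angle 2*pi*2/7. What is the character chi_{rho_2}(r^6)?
chi_{rho_2}(r^6) = 2*cos(2*pi*2*6/7) = -2*cos(3*pi/7)

Reasoning: rho_2(r^6) is rotation by angle 2*pi*2*6/7, whose trace is 2*cos(2*pi*2*6/7) = -2*cos(3*pi/7).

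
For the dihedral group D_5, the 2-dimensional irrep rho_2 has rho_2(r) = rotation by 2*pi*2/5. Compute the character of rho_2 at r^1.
chi_{rho_2}(r^1) = 2*cos(2*pi*2*1/5) = -sqrt(5)/2 - 1/2

Proof sketch: rho_2(r^1) is rotation by angle 2*pi*2*1/5, whose trace is 2*cos(2*pi*2*1/5) = -sqrt(5)/2 - 1/2.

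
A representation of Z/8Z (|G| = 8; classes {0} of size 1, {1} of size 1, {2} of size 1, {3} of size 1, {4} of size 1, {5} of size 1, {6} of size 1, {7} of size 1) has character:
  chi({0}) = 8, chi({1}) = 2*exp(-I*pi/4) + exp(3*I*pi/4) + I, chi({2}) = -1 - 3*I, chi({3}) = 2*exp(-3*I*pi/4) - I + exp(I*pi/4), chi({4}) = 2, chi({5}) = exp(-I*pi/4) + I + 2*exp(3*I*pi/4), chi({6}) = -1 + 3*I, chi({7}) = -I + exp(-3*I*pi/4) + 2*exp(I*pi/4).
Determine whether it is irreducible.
Not irreducible (reducible): <chi, chi> = 12 > 1.

Solution. <chi, chi> = (1/|G|) sum_C |C| * |chi(C)|^2 = (1/8)[1*|8|^2 + 1*|2*exp(-I*pi/4) + exp(3*I*pi/4) + I|^2 + 1*|-1 - 3*I|^2 + 1*|2*exp(-3*I*pi/4) - I + exp(I*pi/4)|^2 + 1*|2|^2 + 1*|exp(-I*pi/4) + I + 2*exp(3*I*pi/4)|^2 + 1*|-1 + 3*I|^2 + 1*|-I + exp(-3*I*pi/4) + 2*exp(I*pi/4)|^2]
  = (1/8)[(64) + (2 - 2*exp(I*pi/4) + exp(-I*pi/4) - exp(-3*I*pi/4) + 2*exp(3*I*pi/4)) + (10) + (2 + 2*exp(-I*pi/4) - exp(I*pi/4) + exp(3*I*pi/4) - 2*exp(-3*I*pi/4)) + (4) + (2 + 2*exp(-I*pi/4) - exp(I*pi/4) + exp(3*I*pi/4) - 2*exp(-3*I*pi/4)) + (10) + (2 - 2*exp(I*pi/4) + exp(-I*pi/4) - exp(-3*I*pi/4) + 2*exp(3*I*pi/4))] = 96/8 = 12.
(Exp terms are combined using exp(i*s)*conj(exp(i*t)) = exp(i*(s-t)), and sums of them are collapsed using the identity that for every m > 1 the m distinct m-th roots of unity sum to 0, e.g. 1 + exp(2*I*pi/3) + exp(-2*I*pi/3) = 0.)
A character is irreducible iff <chi, chi> = 1, so this representation is reducible.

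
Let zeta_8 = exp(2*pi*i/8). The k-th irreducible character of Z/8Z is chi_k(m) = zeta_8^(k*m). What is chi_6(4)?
chi_6(4) = zeta_8^24 = 1

Argument: chi_6(4) = zeta_8^(6*4) = zeta_8^24. Since zeta_8^8 = 1, this equals zeta_8^0 = exp(2*pi*i*0/8) = 1.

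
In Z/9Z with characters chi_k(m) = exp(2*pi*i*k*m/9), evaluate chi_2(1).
chi_2(1) = zeta_9^2 = exp(4*I*pi/9)

chi_2(1) = zeta_9^(2*1) = zeta_9^2. Since zeta_9^9 = 1, this equals zeta_9^2 = exp(2*pi*i*2/9) = exp(4*I*pi/9).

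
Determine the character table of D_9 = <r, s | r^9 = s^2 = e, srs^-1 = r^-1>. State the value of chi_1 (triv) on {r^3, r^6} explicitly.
Conjugacy classes: {e} of size 1, {r^1, r^8} of size 2, {r^2, r^7} of size 2, {r^3, r^6} of size 2, {r^4, r^5} of size 2, {s, sr, ..., sr^8} of size 9.
Character table:
  irrep \ class              {e} (size 1)  {r^1, r^8} (size 2)  {r^2, r^7} (size 2)  {r^3, r^6} (size 2)  {r^4, r^5} (size 2)  {s, sr, ..., sr^8} (size 9)
  chi_1 (triv)               1             1                    1                    1                    1                    1                          
  chi_2 (sign: r->1, s->-1)  1             1                    1                    1                    1                    -1                         
  chi_3 (2d, j=1)            2             2*cos(2*pi/9)        2*cos(4*pi/9)        -1                   -2*cos(pi/9)         0                          
  chi_4 (2d, j=2)            2             2*cos(4*pi/9)        -2*cos(pi/9)         -1                   2*cos(2*pi/9)        0                          
  chi_5 (2d, j=3)            2             -1                   -1                   2                    -1                   0                          
  chi_6 (2d, j=4)            2             -2*cos(pi/9)         2*cos(2*pi/9)        -1                   2*cos(4*pi/9)        0                          

Spot check: chi_1 (triv) on {r^3, r^6} = 1.

Details: D_9 has order 2*9 = 18 with 6 conjugacy classes, hence 6 irreducibles. Sum of squared dims 1 + 1 + 4 + 4 + 4 + 4 = 18 = |G|. Linear characters come from the abelianisation; the 2-dimensional irreps have character r^k -> 2*cos(2*pi*j*k/9), reflections -> 0.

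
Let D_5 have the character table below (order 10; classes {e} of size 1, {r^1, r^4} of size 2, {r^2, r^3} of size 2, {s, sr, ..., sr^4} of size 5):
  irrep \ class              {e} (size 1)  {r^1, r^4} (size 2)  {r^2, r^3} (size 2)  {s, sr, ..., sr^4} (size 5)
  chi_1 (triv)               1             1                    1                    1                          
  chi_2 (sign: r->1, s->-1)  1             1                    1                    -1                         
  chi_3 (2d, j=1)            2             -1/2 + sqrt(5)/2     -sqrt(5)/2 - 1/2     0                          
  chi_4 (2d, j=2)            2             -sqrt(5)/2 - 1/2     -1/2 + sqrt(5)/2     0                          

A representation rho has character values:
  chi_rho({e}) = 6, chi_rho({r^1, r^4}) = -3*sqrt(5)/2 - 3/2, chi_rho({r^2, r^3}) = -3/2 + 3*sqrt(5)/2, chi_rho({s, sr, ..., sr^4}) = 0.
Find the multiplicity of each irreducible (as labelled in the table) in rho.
Multiplicities: chi_1: 0, chi_2: 0, chi_3: 0, chi_4: 3.

Derivation: Use <chi_rho, chi> = (1/|G|) sum_C |C| * chi_rho(C) * conj(chi(C)) with |G| = 10 for each irreducible chi in the table:
  <chi_rho, chi_1> = (1/10)[1*(6)*conj(1) + 2*(-3*sqrt(5)/2 - 3/2)*conj(1) + 2*(-3/2 + 3*sqrt(5)/2)*conj(1) + 5*(0)*conj(1)]
      = (1/10)[(6) + (-3*sqrt(5) - 3) + (-3 + 3*sqrt(5)) + (0)] = 0/10 = 0
  <chi_rho, chi_2> = (1/10)[1*(6)*conj(1) + 2*(-3*sqrt(5)/2 - 3/2)*conj(1) + 2*(-3/2 + 3*sqrt(5)/2)*conj(1) + 5*(0)*conj(-1)]
      = (1/10)[(6) + (-3*sqrt(5) - 3) + (-3 + 3*sqrt(5)) + (0)] = 0/10 = 0
  <chi_rho, chi_3> = (1/10)[1*(6)*conj(2) + 2*(-3*sqrt(5)/2 - 3/2)*conj(-1/2 + sqrt(5)/2) + 2*(-3/2 + 3*sqrt(5)/2)*conj(-sqrt(5)/2 - 1/2) + 5*(0)*conj(0)]
      = (1/10)[(12) + (-6) + (-6) + (0)] = 0/10 = 0
  <chi_rho, chi_4> = (1/10)[1*(6)*conj(2) + 2*(-3*sqrt(5)/2 - 3/2)*conj(-sqrt(5)/2 - 1/2) + 2*(-3/2 + 3*sqrt(5)/2)*conj(-1/2 + sqrt(5)/2) + 5*(0)*conj(0)]
      = (1/10)[(12) + (3*sqrt(5) + 9) + (9 - 3*sqrt(5)) + (0)] = 30/10 = 3
Dimension check: dim(rho) = sum (mult * dim) = 0*1 + 0*1 + 0*2 + 3*2 = 6 = chi_rho(e) = 6.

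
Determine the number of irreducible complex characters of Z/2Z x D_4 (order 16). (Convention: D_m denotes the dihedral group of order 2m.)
10

Derivation: The number of irreducible complex representations of a finite group equals its number of conjugacy classes. For a direct product, #classes(G x H) = #classes(G) * #classes(H). Z/2Z has 2 classes (abelian), D_4 has 5 classes, so 2 * 5 = 10, so Z/2Z x D_4 (order 16) has exactly 10 irreducible complex representations.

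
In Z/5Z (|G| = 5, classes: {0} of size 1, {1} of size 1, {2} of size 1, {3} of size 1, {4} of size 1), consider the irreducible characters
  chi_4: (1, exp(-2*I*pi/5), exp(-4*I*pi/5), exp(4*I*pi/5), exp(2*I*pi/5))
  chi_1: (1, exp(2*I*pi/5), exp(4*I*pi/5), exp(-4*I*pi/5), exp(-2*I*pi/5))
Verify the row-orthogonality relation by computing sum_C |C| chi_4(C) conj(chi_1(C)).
Sum = 0; so <chi_4, chi_1> = 0 (distinct irreducibles are orthogonal).

Derivation: Compute term by term over conjugacy classes (|C| * chi_4(C) * conj(chi_1(C))):
  1*(1)*conj(1) + 1*(exp(-2*I*pi/5))*conj(exp(2*I*pi/5)) + 1*(exp(-4*I*pi/5))*conj(exp(4*I*pi/5)) + 1*(exp(4*I*pi/5))*conj(exp(-4*I*pi/5)) + 1*(exp(2*I*pi/5))*conj(exp(-2*I*pi/5))
  = (1) + (exp(-4*I*pi/5)) + (exp(2*I*pi/5)) + (exp(-2*I*pi/5)) + (exp(4*I*pi/5))
  = 0.
(Exp terms are combined using exp(i*s)*conj(exp(i*t)) = exp(i*(s-t)), and sums of them are collapsed using the identity that for every m > 1 the m distinct m-th roots of unity sum to 0, e.g. 1 + exp(2*I*pi/3) + exp(-2*I*pi/3) = 0.)
Dividing by |G| = 5 gives 0/5 = 0, matching the row-orthogonality relation <chi_4, chi_1> = [chi_4 = chi_1].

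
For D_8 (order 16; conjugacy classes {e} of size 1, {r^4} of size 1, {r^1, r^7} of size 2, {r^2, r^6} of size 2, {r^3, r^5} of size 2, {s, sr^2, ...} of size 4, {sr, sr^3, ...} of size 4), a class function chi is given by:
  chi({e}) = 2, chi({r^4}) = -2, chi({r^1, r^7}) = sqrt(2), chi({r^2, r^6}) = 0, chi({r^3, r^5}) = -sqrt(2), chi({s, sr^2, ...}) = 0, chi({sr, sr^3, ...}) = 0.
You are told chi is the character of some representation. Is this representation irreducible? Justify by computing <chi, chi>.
Irreducible: <chi, chi> = 1.

Argument: <chi, chi> = (1/|G|) sum_C |C| * |chi(C)|^2 = (1/16)[1*|2|^2 + 1*|-2|^2 + 2*|sqrt(2)|^2 + 2*|0|^2 + 2*|-sqrt(2)|^2 + 4*|0|^2 + 4*|0|^2]
  = (1/16)[(4) + (4) + (4) + (0) + (4) + (0) + (0)] = 16/16 = 1.
A character is irreducible iff <chi, chi> = 1, so this representation is irreducible.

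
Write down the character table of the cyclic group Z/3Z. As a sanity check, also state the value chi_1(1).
Character table of Z/3Z (irreps indexed chi_0,...,chi_2 with chi_k(m) = zeta_3^(k*m), zeta_3 = exp(2*pi*i/3)):
  irrep \ class  {0} (size 1)  {1} (size 1)    {2} (size 1)  
  chi_0          1             1               1             
  chi_1          1             exp(2*I*pi/3)   exp(-2*I*pi/3)
  chi_2          1             exp(-2*I*pi/3)  exp(2*I*pi/3) 

Spot check: chi_1(1) = zeta_3^(1*1) = zeta_3^1 = exp(2*I*pi/3).

Solution. Z/3Z is abelian, so all 3 irreducible complex representations are 1-dimensional. They are given by chi_k(m) = zeta_3^(k*m) for k = 0,...,2. Row orthogonality: sum_m chi_k(m) conj(chi_l(m)) = 3 * [k = l].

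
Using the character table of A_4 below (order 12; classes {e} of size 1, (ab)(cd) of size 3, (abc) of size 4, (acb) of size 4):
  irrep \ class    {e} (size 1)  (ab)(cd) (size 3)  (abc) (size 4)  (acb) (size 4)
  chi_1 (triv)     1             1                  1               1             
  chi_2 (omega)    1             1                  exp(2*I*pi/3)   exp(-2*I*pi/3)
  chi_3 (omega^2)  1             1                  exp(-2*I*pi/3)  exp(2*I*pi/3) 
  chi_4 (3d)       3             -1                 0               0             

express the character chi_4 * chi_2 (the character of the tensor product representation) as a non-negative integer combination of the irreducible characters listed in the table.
chi_4 tensor chi_2 = chi_4 (all other irreducibles have multiplicity 0).

Proof sketch: The character of a tensor product is the pointwise product (chi_4 * chi_2)(C) = chi_4(C) * chi_2(C):
  {e}: (3)*(1), (ab)(cd): (-1)*(1), (abc): (0)*(exp(2*I*pi/3)), (acb): (0)*(exp(-2*I*pi/3))
so (chi_4 * chi_2) takes values
  {e} -> 3, (ab)(cd) -> -1, (abc) -> 0, (acb) -> 0.
Now take the inner product of this character with each irreducible chi from the table, <chi_4*chi_2, chi> = (1/12) sum_C |C| (chi_4*chi_2)(C) conj(chi(C)):
  <chi_4*chi_2, chi_1> = (1/12)[1*(3)*conj(1) + 3*(-1)*conj(1) + 4*(0)*conj(1) + 4*(0)*conj(1)]
      = (1/12)[(3) + (-3) + (0) + (0)] = 0/12 = 0
  <chi_4*chi_2, chi_2> = (1/12)[1*(3)*conj(1) + 3*(-1)*conj(1) + 4*(0)*conj(exp(2*I*pi/3)) + 4*(0)*conj(exp(-2*I*pi/3))]
      = (1/12)[(3) + (-3) + (0) + (0)] = 0/12 = 0
  <chi_4*chi_2, chi_3> = (1/12)[1*(3)*conj(1) + 3*(-1)*conj(1) + 4*(0)*conj(exp(-2*I*pi/3)) + 4*(0)*conj(exp(2*I*pi/3))]
      = (1/12)[(3) + (-3) + (0) + (0)] = 0/12 = 0
  <chi_4*chi_2, chi_4> = (1/12)[1*(3)*conj(3) + 3*(-1)*conj(-1) + 4*(0)*conj(0) + 4*(0)*conj(0)]
      = (1/12)[(9) + (3) + (0) + (0)] = 12/12 = 1
(Exp terms are combined using exp(i*s)*conj(exp(i*t)) = exp(i*(s-t)), and sums of them are collapsed using the identity that for every m > 1 the m distinct m-th roots of unity sum to 0, e.g. 1 + exp(2*I*pi/3) + exp(-2*I*pi/3) = 0.)
Hence the multiplicities are chi_4: 1. Dimension check: dim(chi_4)*dim(chi_2) = 3*1 = 3 and sum (mult * dim) = 1*3 = 3.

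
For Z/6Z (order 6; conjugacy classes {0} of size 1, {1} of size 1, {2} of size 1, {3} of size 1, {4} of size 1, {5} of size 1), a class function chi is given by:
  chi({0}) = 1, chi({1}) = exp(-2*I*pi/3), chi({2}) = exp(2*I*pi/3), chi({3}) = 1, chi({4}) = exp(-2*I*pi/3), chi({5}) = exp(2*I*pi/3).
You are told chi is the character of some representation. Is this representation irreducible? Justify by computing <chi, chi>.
Irreducible: <chi, chi> = 1.

Argument: <chi, chi> = (1/|G|) sum_C |C| * |chi(C)|^2 = (1/6)[1*|1|^2 + 1*|exp(-2*I*pi/3)|^2 + 1*|exp(2*I*pi/3)|^2 + 1*|1|^2 + 1*|exp(-2*I*pi/3)|^2 + 1*|exp(2*I*pi/3)|^2]
  = (1/6)[(1) + (1) + (1) + (1) + (1) + (1)] = 6/6 = 1.
(Exp terms are combined using exp(i*s)*conj(exp(i*t)) = exp(i*(s-t)), and sums of them are collapsed using the identity that for every m > 1 the m distinct m-th roots of unity sum to 0, e.g. 1 + exp(2*I*pi/3) + exp(-2*I*pi/3) = 0.)
A character is irreducible iff <chi, chi> = 1, so this representation is irreducible.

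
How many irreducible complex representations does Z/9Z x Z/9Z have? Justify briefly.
81

Details: The number of irreducible complex representations of a finite group equals its number of conjugacy classes. Z/9Z x Z/9Z is abelian of order 81, so every element is its own conjugacy class: 81 classes, so Z/9Z x Z/9Z (order 81) has exactly 81 irreducible complex representations.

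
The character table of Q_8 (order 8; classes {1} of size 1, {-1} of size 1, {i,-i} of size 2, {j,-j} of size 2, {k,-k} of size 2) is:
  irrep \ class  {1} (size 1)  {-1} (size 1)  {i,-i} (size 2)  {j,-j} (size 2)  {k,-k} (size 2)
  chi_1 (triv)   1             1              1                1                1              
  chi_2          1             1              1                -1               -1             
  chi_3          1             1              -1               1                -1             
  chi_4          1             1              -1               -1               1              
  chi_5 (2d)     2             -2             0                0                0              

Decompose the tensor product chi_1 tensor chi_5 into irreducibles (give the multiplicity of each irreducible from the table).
chi_1 tensor chi_5 = chi_5 (all other irreducibles have multiplicity 0).

Why: The character of a tensor product is the pointwise product (chi_1 * chi_5)(C) = chi_1(C) * chi_5(C):
  {1}: (1)*(2), {-1}: (1)*(-2), {i,-i}: (1)*(0), {j,-j}: (1)*(0), {k,-k}: (1)*(0)
so (chi_1 * chi_5) takes values
  {1} -> 2, {-1} -> -2, {i,-i} -> 0, {j,-j} -> 0, {k,-k} -> 0.
Now take the inner product of this character with each irreducible chi from the table, <chi_1*chi_5, chi> = (1/8) sum_C |C| (chi_1*chi_5)(C) conj(chi(C)):
  <chi_1*chi_5, chi_1> = (1/8)[1*(2)*conj(1) + 1*(-2)*conj(1) + 2*(0)*conj(1) + 2*(0)*conj(1) + 2*(0)*conj(1)]
      = (1/8)[(2) + (-2) + (0) + (0) + (0)] = 0/8 = 0
  <chi_1*chi_5, chi_2> = (1/8)[1*(2)*conj(1) + 1*(-2)*conj(1) + 2*(0)*conj(1) + 2*(0)*conj(-1) + 2*(0)*conj(-1)]
      = (1/8)[(2) + (-2) + (0) + (0) + (0)] = 0/8 = 0
  <chi_1*chi_5, chi_3> = (1/8)[1*(2)*conj(1) + 1*(-2)*conj(1) + 2*(0)*conj(-1) + 2*(0)*conj(1) + 2*(0)*conj(-1)]
      = (1/8)[(2) + (-2) + (0) + (0) + (0)] = 0/8 = 0
  <chi_1*chi_5, chi_4> = (1/8)[1*(2)*conj(1) + 1*(-2)*conj(1) + 2*(0)*conj(-1) + 2*(0)*conj(-1) + 2*(0)*conj(1)]
      = (1/8)[(2) + (-2) + (0) + (0) + (0)] = 0/8 = 0
  <chi_1*chi_5, chi_5> = (1/8)[1*(2)*conj(2) + 1*(-2)*conj(-2) + 2*(0)*conj(0) + 2*(0)*conj(0) + 2*(0)*conj(0)]
      = (1/8)[(4) + (4) + (0) + (0) + (0)] = 8/8 = 1
Hence the multiplicities are chi_5: 1. Dimension check: dim(chi_1)*dim(chi_5) = 1*2 = 2 and sum (mult * dim) = 1*2 = 2.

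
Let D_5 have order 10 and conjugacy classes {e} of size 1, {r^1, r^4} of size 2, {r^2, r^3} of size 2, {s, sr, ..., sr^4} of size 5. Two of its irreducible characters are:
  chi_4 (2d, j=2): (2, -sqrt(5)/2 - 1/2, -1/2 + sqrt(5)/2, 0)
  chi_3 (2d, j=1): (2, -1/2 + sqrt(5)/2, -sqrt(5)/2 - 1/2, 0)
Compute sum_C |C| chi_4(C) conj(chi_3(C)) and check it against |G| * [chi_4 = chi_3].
Sum = 0; so <chi_4, chi_3> = 0 (distinct irreducibles are orthogonal).

Argument: Compute term by term over conjugacy classes (|C| * chi_4(C) * conj(chi_3(C))):
  1*(2)*conj(2) + 2*(-sqrt(5)/2 - 1/2)*conj(-1/2 + sqrt(5)/2) + 2*(-1/2 + sqrt(5)/2)*conj(-sqrt(5)/2 - 1/2) + 5*(0)*conj(0)
  = (4) + (-2) + (-2) + (0)
  = 0.
Dividing by |G| = 10 gives 0/10 = 0, matching the row-orthogonality relation <chi_4, chi_3> = [chi_4 = chi_3].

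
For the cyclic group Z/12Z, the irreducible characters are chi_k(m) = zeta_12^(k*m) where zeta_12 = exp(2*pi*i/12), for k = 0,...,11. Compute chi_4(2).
chi_4(2) = zeta_12^8 = exp(-2*I*pi/3)

Reasoning: chi_4(2) = zeta_12^(4*2) = zeta_12^8. Since zeta_12^12 = 1, this equals zeta_12^8 = exp(2*pi*i*8/12) = exp(-2*I*pi/3).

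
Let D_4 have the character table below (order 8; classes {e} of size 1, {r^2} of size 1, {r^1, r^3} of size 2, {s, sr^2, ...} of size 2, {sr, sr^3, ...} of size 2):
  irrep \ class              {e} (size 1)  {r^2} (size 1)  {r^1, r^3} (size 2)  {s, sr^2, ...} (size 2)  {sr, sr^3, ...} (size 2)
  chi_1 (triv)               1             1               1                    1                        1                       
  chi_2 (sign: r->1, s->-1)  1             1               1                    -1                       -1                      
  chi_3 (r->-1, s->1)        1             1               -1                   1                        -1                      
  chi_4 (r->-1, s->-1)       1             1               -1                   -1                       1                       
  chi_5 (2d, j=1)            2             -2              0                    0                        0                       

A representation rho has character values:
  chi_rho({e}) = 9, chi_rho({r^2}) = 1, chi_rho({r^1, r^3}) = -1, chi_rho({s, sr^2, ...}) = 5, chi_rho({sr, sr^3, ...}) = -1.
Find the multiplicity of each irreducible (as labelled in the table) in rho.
Multiplicities: chi_1: 2, chi_2: 0, chi_3: 3, chi_4: 0, chi_5: 2.

Justification: Use <chi_rho, chi> = (1/|G|) sum_C |C| * chi_rho(C) * conj(chi(C)) with |G| = 8 for each irreducible chi in the table:
  <chi_rho, chi_1> = (1/8)[1*(9)*conj(1) + 1*(1)*conj(1) + 2*(-1)*conj(1) + 2*(5)*conj(1) + 2*(-1)*conj(1)]
      = (1/8)[(9) + (1) + (-2) + (10) + (-2)] = 16/8 = 2
  <chi_rho, chi_2> = (1/8)[1*(9)*conj(1) + 1*(1)*conj(1) + 2*(-1)*conj(1) + 2*(5)*conj(-1) + 2*(-1)*conj(-1)]
      = (1/8)[(9) + (1) + (-2) + (-10) + (2)] = 0/8 = 0
  <chi_rho, chi_3> = (1/8)[1*(9)*conj(1) + 1*(1)*conj(1) + 2*(-1)*conj(-1) + 2*(5)*conj(1) + 2*(-1)*conj(-1)]
      = (1/8)[(9) + (1) + (2) + (10) + (2)] = 24/8 = 3
  <chi_rho, chi_4> = (1/8)[1*(9)*conj(1) + 1*(1)*conj(1) + 2*(-1)*conj(-1) + 2*(5)*conj(-1) + 2*(-1)*conj(1)]
      = (1/8)[(9) + (1) + (2) + (-10) + (-2)] = 0/8 = 0
  <chi_rho, chi_5> = (1/8)[1*(9)*conj(2) + 1*(1)*conj(-2) + 2*(-1)*conj(0) + 2*(5)*conj(0) + 2*(-1)*conj(0)]
      = (1/8)[(18) + (-2) + (0) + (0) + (0)] = 16/8 = 2
Dimension check: dim(rho) = sum (mult * dim) = 2*1 + 0*1 + 3*1 + 0*1 + 2*2 = 9 = chi_rho(e) = 9.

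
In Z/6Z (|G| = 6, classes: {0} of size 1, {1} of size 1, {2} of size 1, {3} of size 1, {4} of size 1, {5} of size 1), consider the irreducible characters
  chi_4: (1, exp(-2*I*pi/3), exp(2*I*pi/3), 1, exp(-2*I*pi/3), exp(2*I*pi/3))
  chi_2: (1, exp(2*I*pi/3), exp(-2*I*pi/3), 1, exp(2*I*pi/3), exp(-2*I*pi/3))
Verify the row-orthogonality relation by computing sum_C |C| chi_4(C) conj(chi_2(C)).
Sum = 0; so <chi_4, chi_2> = 0 (distinct irreducibles are orthogonal).

Details: Compute term by term over conjugacy classes (|C| * chi_4(C) * conj(chi_2(C))):
  1*(1)*conj(1) + 1*(exp(-2*I*pi/3))*conj(exp(2*I*pi/3)) + 1*(exp(2*I*pi/3))*conj(exp(-2*I*pi/3)) + 1*(1)*conj(1) + 1*(exp(-2*I*pi/3))*conj(exp(2*I*pi/3)) + 1*(exp(2*I*pi/3))*conj(exp(-2*I*pi/3))
  = (1) + (exp(2*I*pi/3)) + (exp(-2*I*pi/3)) + (1) + (exp(2*I*pi/3)) + (exp(-2*I*pi/3))
  = 0.
(Exp terms are combined using exp(i*s)*conj(exp(i*t)) = exp(i*(s-t)), and sums of them are collapsed using the identity that for every m > 1 the m distinct m-th roots of unity sum to 0, e.g. 1 + exp(2*I*pi/3) + exp(-2*I*pi/3) = 0.)
Dividing by |G| = 6 gives 0/6 = 0, matching the row-orthogonality relation <chi_4, chi_2> = [chi_4 = chi_2].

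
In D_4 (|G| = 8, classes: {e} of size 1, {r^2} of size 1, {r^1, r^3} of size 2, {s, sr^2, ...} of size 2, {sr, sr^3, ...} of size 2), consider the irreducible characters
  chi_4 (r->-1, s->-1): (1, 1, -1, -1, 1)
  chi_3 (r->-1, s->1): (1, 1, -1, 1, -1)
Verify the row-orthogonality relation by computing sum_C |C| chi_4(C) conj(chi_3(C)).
Sum = 0; so <chi_4, chi_3> = 0 (distinct irreducibles are orthogonal).

Compute term by term over conjugacy classes (|C| * chi_4(C) * conj(chi_3(C))):
  1*(1)*conj(1) + 1*(1)*conj(1) + 2*(-1)*conj(-1) + 2*(-1)*conj(1) + 2*(1)*conj(-1)
  = (1) + (1) + (2) + (-2) + (-2)
  = 0.
Dividing by |G| = 8 gives 0/8 = 0, matching the row-orthogonality relation <chi_4, chi_3> = [chi_4 = chi_3].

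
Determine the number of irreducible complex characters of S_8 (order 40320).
22

Justification: The number of irreducible complex representations of a finite group equals its number of conjugacy classes. Conjugacy classes in S_8 correspond to cycle types, i.e. partitions of 8; there are p(8) = 22 of them, so S_8 (order 40320) has exactly 22 irreducible complex representations.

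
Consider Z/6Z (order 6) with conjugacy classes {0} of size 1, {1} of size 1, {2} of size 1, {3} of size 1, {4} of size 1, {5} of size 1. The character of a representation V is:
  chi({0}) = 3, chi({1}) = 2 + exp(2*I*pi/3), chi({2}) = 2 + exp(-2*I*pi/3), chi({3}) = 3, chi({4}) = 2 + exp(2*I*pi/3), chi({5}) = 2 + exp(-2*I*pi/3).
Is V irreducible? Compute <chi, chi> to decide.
Not irreducible (reducible): <chi, chi> = 5 > 1.

Working: <chi, chi> = (1/|G|) sum_C |C| * |chi(C)|^2 = (1/6)[1*|3|^2 + 1*|2 + exp(2*I*pi/3)|^2 + 1*|2 + exp(-2*I*pi/3)|^2 + 1*|3|^2 + 1*|2 + exp(2*I*pi/3)|^2 + 1*|2 + exp(-2*I*pi/3)|^2]
  = (1/6)[(9) + (3) + (3) + (9) + (3) + (3)] = 30/6 = 5.
(Exp terms are combined using exp(i*s)*conj(exp(i*t)) = exp(i*(s-t)), and sums of them are collapsed using the identity that for every m > 1 the m distinct m-th roots of unity sum to 0, e.g. 1 + exp(2*I*pi/3) + exp(-2*I*pi/3) = 0.)
A character is irreducible iff <chi, chi> = 1, so this representation is reducible.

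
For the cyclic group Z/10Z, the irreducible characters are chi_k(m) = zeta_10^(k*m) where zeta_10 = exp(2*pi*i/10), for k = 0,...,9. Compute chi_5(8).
chi_5(8) = zeta_10^40 = 1

Justification: chi_5(8) = zeta_10^(5*8) = zeta_10^40. Since zeta_10^10 = 1, this equals zeta_10^0 = exp(2*pi*i*0/10) = 1.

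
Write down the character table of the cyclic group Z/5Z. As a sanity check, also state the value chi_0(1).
Character table of Z/5Z (irreps indexed chi_0,...,chi_4 with chi_k(m) = zeta_5^(k*m), zeta_5 = exp(2*pi*i/5)):
  irrep \ class  {0} (size 1)  {1} (size 1)    {2} (size 1)    {3} (size 1)    {4} (size 1)  
  chi_0          1             1               1               1               1             
  chi_1          1             exp(2*I*pi/5)   exp(4*I*pi/5)   exp(-4*I*pi/5)  exp(-2*I*pi/5)
  chi_2          1             exp(4*I*pi/5)   exp(-2*I*pi/5)  exp(2*I*pi/5)   exp(-4*I*pi/5)
  chi_3          1             exp(-4*I*pi/5)  exp(2*I*pi/5)   exp(-2*I*pi/5)  exp(4*I*pi/5) 
  chi_4          1             exp(-2*I*pi/5)  exp(-4*I*pi/5)  exp(4*I*pi/5)   exp(2*I*pi/5) 

Spot check: chi_0(1) = zeta_5^(0*1) = zeta_5^0 = 1.

Argument: Z/5Z is abelian, so all 5 irreducible complex representations are 1-dimensional. They are given by chi_k(m) = zeta_5^(k*m) for k = 0,...,4. Row orthogonality: sum_m chi_k(m) conj(chi_l(m)) = 5 * [k = l].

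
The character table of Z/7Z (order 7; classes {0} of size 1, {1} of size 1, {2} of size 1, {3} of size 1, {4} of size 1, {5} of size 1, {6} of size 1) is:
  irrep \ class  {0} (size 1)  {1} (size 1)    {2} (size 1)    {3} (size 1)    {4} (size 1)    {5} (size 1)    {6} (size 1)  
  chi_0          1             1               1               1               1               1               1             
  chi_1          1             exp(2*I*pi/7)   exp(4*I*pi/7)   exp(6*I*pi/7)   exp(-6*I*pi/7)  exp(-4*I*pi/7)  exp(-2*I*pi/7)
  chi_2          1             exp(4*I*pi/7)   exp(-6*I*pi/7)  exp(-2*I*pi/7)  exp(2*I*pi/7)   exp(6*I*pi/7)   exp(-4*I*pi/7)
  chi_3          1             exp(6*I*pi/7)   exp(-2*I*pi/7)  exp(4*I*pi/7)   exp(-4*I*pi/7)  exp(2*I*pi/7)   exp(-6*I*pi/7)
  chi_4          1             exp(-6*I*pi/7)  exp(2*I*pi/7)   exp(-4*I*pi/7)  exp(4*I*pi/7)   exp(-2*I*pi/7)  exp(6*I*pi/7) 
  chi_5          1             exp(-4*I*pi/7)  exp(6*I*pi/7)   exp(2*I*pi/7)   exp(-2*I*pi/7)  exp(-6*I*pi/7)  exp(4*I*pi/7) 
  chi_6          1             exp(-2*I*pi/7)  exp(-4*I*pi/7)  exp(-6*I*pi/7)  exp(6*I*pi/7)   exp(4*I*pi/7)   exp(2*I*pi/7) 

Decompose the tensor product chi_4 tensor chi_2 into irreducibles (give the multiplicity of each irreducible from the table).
chi_4 tensor chi_2 = chi_6 (all other irreducibles have multiplicity 0).

Reasoning: The character of a tensor product is the pointwise product (chi_4 * chi_2)(C) = chi_4(C) * chi_2(C):
  {0}: (1)*(1), {1}: (exp(-6*I*pi/7))*(exp(4*I*pi/7)), {2}: (exp(2*I*pi/7))*(exp(-6*I*pi/7)), {3}: (exp(-4*I*pi/7))*(exp(-2*I*pi/7)), {4}: (exp(4*I*pi/7))*(exp(2*I*pi/7)), {5}: (exp(-2*I*pi/7))*(exp(6*I*pi/7)), {6}: (exp(6*I*pi/7))*(exp(-4*I*pi/7))
so (chi_4 * chi_2) takes values
  {0} -> 1, {1} -> exp(-2*I*pi/7), {2} -> exp(-4*I*pi/7), {3} -> exp(-6*I*pi/7), {4} -> exp(6*I*pi/7), {5} -> exp(4*I*pi/7), {6} -> exp(2*I*pi/7).
Now take the inner product of this character with each irreducible chi from the table, <chi_4*chi_2, chi> = (1/7) sum_C |C| (chi_4*chi_2)(C) conj(chi(C)):
  <chi_4*chi_2, chi_0> = (1/7)[1*(1)*conj(1) + 1*(exp(-2*I*pi/7))*conj(1) + 1*(exp(-4*I*pi/7))*conj(1) + 1*(exp(-6*I*pi/7))*conj(1) + 1*(exp(6*I*pi/7))*conj(1) + 1*(exp(4*I*pi/7))*conj(1) + 1*(exp(2*I*pi/7))*conj(1)]
      = (1/7)[(1) + (exp(-2*I*pi/7)) + (exp(-4*I*pi/7)) + (exp(-6*I*pi/7)) + (exp(6*I*pi/7)) + (exp(4*I*pi/7)) + (exp(2*I*pi/7))] = 0/7 = 0
  <chi_4*chi_2, chi_1> = (1/7)[1*(1)*conj(1) + 1*(exp(-2*I*pi/7))*conj(exp(2*I*pi/7)) + 1*(exp(-4*I*pi/7))*conj(exp(4*I*pi/7)) + 1*(exp(-6*I*pi/7))*conj(exp(6*I*pi/7)) + 1*(exp(6*I*pi/7))*conj(exp(-6*I*pi/7)) + 1*(exp(4*I*pi/7))*conj(exp(-4*I*pi/7)) + 1*(exp(2*I*pi/7))*conj(exp(-2*I*pi/7))]
      = (1/7)[(1) + (exp(-4*I*pi/7)) + (exp(6*I*pi/7)) + (exp(2*I*pi/7)) + (exp(-2*I*pi/7)) + (exp(-6*I*pi/7)) + (exp(4*I*pi/7))] = 0/7 = 0
  <chi_4*chi_2, chi_2> = (1/7)[1*(1)*conj(1) + 1*(exp(-2*I*pi/7))*conj(exp(4*I*pi/7)) + 1*(exp(-4*I*pi/7))*conj(exp(-6*I*pi/7)) + 1*(exp(-6*I*pi/7))*conj(exp(-2*I*pi/7)) + 1*(exp(6*I*pi/7))*conj(exp(2*I*pi/7)) + 1*(exp(4*I*pi/7))*conj(exp(6*I*pi/7)) + 1*(exp(2*I*pi/7))*conj(exp(-4*I*pi/7))]
      = (1/7)[(1) + (exp(-6*I*pi/7)) + (exp(2*I*pi/7)) + (exp(-4*I*pi/7)) + (exp(4*I*pi/7)) + (exp(-2*I*pi/7)) + (exp(6*I*pi/7))] = 0/7 = 0
  <chi_4*chi_2, chi_3> = (1/7)[1*(1)*conj(1) + 1*(exp(-2*I*pi/7))*conj(exp(6*I*pi/7)) + 1*(exp(-4*I*pi/7))*conj(exp(-2*I*pi/7)) + 1*(exp(-6*I*pi/7))*conj(exp(4*I*pi/7)) + 1*(exp(6*I*pi/7))*conj(exp(-4*I*pi/7)) + 1*(exp(4*I*pi/7))*conj(exp(2*I*pi/7)) + 1*(exp(2*I*pi/7))*conj(exp(-6*I*pi/7))]
      = (1/7)[(1) + (exp(6*I*pi/7)) + (exp(-2*I*pi/7)) + (exp(4*I*pi/7)) + (exp(-4*I*pi/7)) + (exp(2*I*pi/7)) + (exp(-6*I*pi/7))] = 0/7 = 0
  <chi_4*chi_2, chi_4> = (1/7)[1*(1)*conj(1) + 1*(exp(-2*I*pi/7))*conj(exp(-6*I*pi/7)) + 1*(exp(-4*I*pi/7))*conj(exp(2*I*pi/7)) + 1*(exp(-6*I*pi/7))*conj(exp(-4*I*pi/7)) + 1*(exp(6*I*pi/7))*conj(exp(4*I*pi/7)) + 1*(exp(4*I*pi/7))*conj(exp(-2*I*pi/7)) + 1*(exp(2*I*pi/7))*conj(exp(6*I*pi/7))]
      = (1/7)[(1) + (exp(4*I*pi/7)) + (exp(-6*I*pi/7)) + (exp(-2*I*pi/7)) + (exp(2*I*pi/7)) + (exp(6*I*pi/7)) + (exp(-4*I*pi/7))] = 0/7 = 0
  <chi_4*chi_2, chi_5> = (1/7)[1*(1)*conj(1) + 1*(exp(-2*I*pi/7))*conj(exp(-4*I*pi/7)) + 1*(exp(-4*I*pi/7))*conj(exp(6*I*pi/7)) + 1*(exp(-6*I*pi/7))*conj(exp(2*I*pi/7)) + 1*(exp(6*I*pi/7))*conj(exp(-2*I*pi/7)) + 1*(exp(4*I*pi/7))*conj(exp(-6*I*pi/7)) + 1*(exp(2*I*pi/7))*conj(exp(4*I*pi/7))]
      = (1/7)[(1) + (exp(2*I*pi/7)) + (exp(4*I*pi/7)) + (exp(6*I*pi/7)) + (exp(-6*I*pi/7)) + (exp(-4*I*pi/7)) + (exp(-2*I*pi/7))] = 0/7 = 0
  <chi_4*chi_2, chi_6> = (1/7)[1*(1)*conj(1) + 1*(exp(-2*I*pi/7))*conj(exp(-2*I*pi/7)) + 1*(exp(-4*I*pi/7))*conj(exp(-4*I*pi/7)) + 1*(exp(-6*I*pi/7))*conj(exp(-6*I*pi/7)) + 1*(exp(6*I*pi/7))*conj(exp(6*I*pi/7)) + 1*(exp(4*I*pi/7))*conj(exp(4*I*pi/7)) + 1*(exp(2*I*pi/7))*conj(exp(2*I*pi/7))]
      = (1/7)[(1) + (1) + (1) + (1) + (1) + (1) + (1)] = 7/7 = 1
(Exp terms are combined using exp(i*s)*conj(exp(i*t)) = exp(i*(s-t)), and sums of them are collapsed using the identity that for every m > 1 the m distinct m-th roots of unity sum to 0, e.g. 1 + exp(2*I*pi/3) + exp(-2*I*pi/3) = 0.)
Hence the multiplicities are chi_6: 1. Dimension check: dim(chi_4)*dim(chi_2) = 1*1 = 1 and sum (mult * dim) = 1*1 = 1.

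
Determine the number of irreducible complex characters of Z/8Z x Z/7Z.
56

Explanation: The number of irreducible complex representations of a finite group equals its number of conjugacy classes. Z/8Z x Z/7Z is abelian of order 56, so every element is its own conjugacy class: 56 classes, so Z/8Z x Z/7Z (order 56) has exactly 56 irreducible complex representations.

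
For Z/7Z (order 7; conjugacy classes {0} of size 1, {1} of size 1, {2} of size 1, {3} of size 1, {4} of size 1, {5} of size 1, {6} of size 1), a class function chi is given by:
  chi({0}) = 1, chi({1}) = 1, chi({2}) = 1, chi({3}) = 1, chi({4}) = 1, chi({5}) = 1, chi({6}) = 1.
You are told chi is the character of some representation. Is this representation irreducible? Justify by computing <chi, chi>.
Irreducible: <chi, chi> = 1.

Reasoning: <chi, chi> = (1/|G|) sum_C |C| * |chi(C)|^2 = (1/7)[1*|1|^2 + 1*|1|^2 + 1*|1|^2 + 1*|1|^2 + 1*|1|^2 + 1*|1|^2 + 1*|1|^2]
  = (1/7)[(1) + (1) + (1) + (1) + (1) + (1) + (1)] = 7/7 = 1.
(Exp terms are combined using exp(i*s)*conj(exp(i*t)) = exp(i*(s-t)), and sums of them are collapsed using the identity that for every m > 1 the m distinct m-th roots of unity sum to 0, e.g. 1 + exp(2*I*pi/3) + exp(-2*I*pi/3) = 0.)
A character is irreducible iff <chi, chi> = 1, so this representation is irreducible.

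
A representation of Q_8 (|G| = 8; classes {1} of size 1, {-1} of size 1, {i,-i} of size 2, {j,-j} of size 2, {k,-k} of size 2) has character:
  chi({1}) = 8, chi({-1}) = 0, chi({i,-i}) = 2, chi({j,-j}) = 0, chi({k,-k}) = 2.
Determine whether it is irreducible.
Not irreducible (reducible): <chi, chi> = 10 > 1.

Explanation: <chi, chi> = (1/|G|) sum_C |C| * |chi(C)|^2 = (1/8)[1*|8|^2 + 1*|0|^2 + 2*|2|^2 + 2*|0|^2 + 2*|2|^2]
  = (1/8)[(64) + (0) + (8) + (0) + (8)] = 80/8 = 10.
A character is irreducible iff <chi, chi> = 1, so this representation is reducible.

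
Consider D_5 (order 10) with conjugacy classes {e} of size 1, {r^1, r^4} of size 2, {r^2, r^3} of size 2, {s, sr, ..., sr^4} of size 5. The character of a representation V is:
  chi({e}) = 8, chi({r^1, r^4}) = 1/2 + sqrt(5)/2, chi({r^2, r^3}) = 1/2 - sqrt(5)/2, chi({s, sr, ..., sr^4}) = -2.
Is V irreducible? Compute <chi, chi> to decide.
Not irreducible (reducible): <chi, chi> = 9 > 1.

<chi, chi> = (1/|G|) sum_C |C| * |chi(C)|^2 = (1/10)[1*|8|^2 + 2*|1/2 + sqrt(5)/2|^2 + 2*|1/2 - sqrt(5)/2|^2 + 5*|-2|^2]
  = (1/10)[(64) + (sqrt(5) + 3) + (3 - sqrt(5)) + (20)] = 90/10 = 9.
A character is irreducible iff <chi, chi> = 1, so this representation is reducible.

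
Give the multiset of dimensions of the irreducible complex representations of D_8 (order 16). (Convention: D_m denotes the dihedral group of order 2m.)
Dimensions: 1, 1, 1, 1, 2, 2, 2

Solution. There are 7 irreducibles (= number of conjugacy classes). Their dimensions d_i satisfy sum d_i^2 = |G| = 16: 1 + 1 + 1 + 1 + 4 + 4 + 4 = 16.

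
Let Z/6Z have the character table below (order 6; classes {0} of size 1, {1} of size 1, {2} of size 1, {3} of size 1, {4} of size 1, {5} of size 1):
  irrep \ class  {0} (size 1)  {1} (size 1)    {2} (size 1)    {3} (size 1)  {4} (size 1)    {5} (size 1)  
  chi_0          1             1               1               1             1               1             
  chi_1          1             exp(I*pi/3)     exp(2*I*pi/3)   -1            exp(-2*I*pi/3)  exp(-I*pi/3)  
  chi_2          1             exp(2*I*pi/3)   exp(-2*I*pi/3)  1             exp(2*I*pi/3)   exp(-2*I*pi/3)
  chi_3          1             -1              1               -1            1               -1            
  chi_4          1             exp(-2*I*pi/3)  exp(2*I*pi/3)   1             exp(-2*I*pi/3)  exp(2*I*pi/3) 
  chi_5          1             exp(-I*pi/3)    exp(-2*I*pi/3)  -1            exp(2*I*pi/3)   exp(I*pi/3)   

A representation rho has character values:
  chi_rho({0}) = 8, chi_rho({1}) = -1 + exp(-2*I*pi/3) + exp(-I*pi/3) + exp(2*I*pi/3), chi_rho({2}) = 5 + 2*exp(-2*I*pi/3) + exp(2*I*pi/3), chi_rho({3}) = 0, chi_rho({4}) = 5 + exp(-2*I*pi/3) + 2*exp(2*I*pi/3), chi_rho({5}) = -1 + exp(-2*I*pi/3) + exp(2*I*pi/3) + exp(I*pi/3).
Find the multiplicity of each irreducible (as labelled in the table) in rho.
Multiplicities: chi_0: 2, chi_1: 0, chi_2: 1, chi_3: 3, chi_4: 1, chi_5: 1.

Solution. Use <chi_rho, chi> = (1/|G|) sum_C |C| * chi_rho(C) * conj(chi(C)) with |G| = 6 for each irreducible chi in the table:
  <chi_rho, chi_0> = (1/6)[1*(8)*conj(1) + 1*(-1 + exp(-2*I*pi/3) + exp(-I*pi/3) + exp(2*I*pi/3))*conj(1) + 1*(5 + 2*exp(-2*I*pi/3) + exp(2*I*pi/3))*conj(1) + 1*(0)*conj(1) + 1*(5 + exp(-2*I*pi/3) + 2*exp(2*I*pi/3))*conj(1) + 1*(-1 + exp(-2*I*pi/3) + exp(2*I*pi/3) + exp(I*pi/3))*conj(1)]
      = (1/6)[(8) + (-1 + exp(-2*I*pi/3) + exp(-I*pi/3) + exp(2*I*pi/3)) + (5 + 2*exp(-2*I*pi/3) + exp(2*I*pi/3)) + (0) + (5 + exp(-2*I*pi/3) + 2*exp(2*I*pi/3)) + (-1 + exp(-2*I*pi/3) + exp(2*I*pi/3) + exp(I*pi/3))] = 12/6 = 2
  <chi_rho, chi_1> = (1/6)[1*(8)*conj(1) + 1*(-1 + exp(-2*I*pi/3) + exp(-I*pi/3) + exp(2*I*pi/3))*conj(exp(I*pi/3)) + 1*(5 + 2*exp(-2*I*pi/3) + exp(2*I*pi/3))*conj(exp(2*I*pi/3)) + 1*(0)*conj(-1) + 1*(5 + exp(-2*I*pi/3) + 2*exp(2*I*pi/3))*conj(exp(-2*I*pi/3)) + 1*(-1 + exp(-2*I*pi/3) + exp(2*I*pi/3) + exp(I*pi/3))*conj(exp(-I*pi/3))]
      = (1/6)[(8) + (-1 + exp(-2*I*pi/3) - exp(-I*pi/3) + exp(I*pi/3)) + (1 + 5*exp(-2*I*pi/3) + 2*exp(2*I*pi/3)) + (0) + (1 + 2*exp(-2*I*pi/3) + 5*exp(2*I*pi/3)) + (-1 - exp(I*pi/3) + exp(-I*pi/3) + exp(2*I*pi/3))] = 0/6 = 0
  <chi_rho, chi_2> = (1/6)[1*(8)*conj(1) + 1*(-1 + exp(-2*I*pi/3) + exp(-I*pi/3) + exp(2*I*pi/3))*conj(exp(2*I*pi/3)) + 1*(5 + 2*exp(-2*I*pi/3) + exp(2*I*pi/3))*conj(exp(-2*I*pi/3)) + 1*(0)*conj(1) + 1*(5 + exp(-2*I*pi/3) + 2*exp(2*I*pi/3))*conj(exp(2*I*pi/3)) + 1*(-1 + exp(-2*I*pi/3) + exp(2*I*pi/3) + exp(I*pi/3))*conj(exp(-2*I*pi/3))]
      = (1/6)[(8) + (exp(2*I*pi/3) - exp(-2*I*pi/3)) + (2 + exp(-2*I*pi/3) + 5*exp(2*I*pi/3)) + (0) + (2 + 5*exp(-2*I*pi/3) + exp(2*I*pi/3)) + (exp(-2*I*pi/3) - exp(2*I*pi/3))] = 6/6 = 1
  <chi_rho, chi_3> = (1/6)[1*(8)*conj(1) + 1*(-1 + exp(-2*I*pi/3) + exp(-I*pi/3) + exp(2*I*pi/3))*conj(-1) + 1*(5 + 2*exp(-2*I*pi/3) + exp(2*I*pi/3))*conj(1) + 1*(0)*conj(-1) + 1*(5 + exp(-2*I*pi/3) + 2*exp(2*I*pi/3))*conj(1) + 1*(-1 + exp(-2*I*pi/3) + exp(2*I*pi/3) + exp(I*pi/3))*conj(-1)]
      = (1/6)[(8) + (1 - exp(2*I*pi/3) - exp(-I*pi/3) - exp(-2*I*pi/3)) + (5 + 2*exp(-2*I*pi/3) + exp(2*I*pi/3)) + (0) + (5 + exp(-2*I*pi/3) + 2*exp(2*I*pi/3)) + (1 - exp(I*pi/3) - exp(2*I*pi/3) - exp(-2*I*pi/3))] = 18/6 = 3
  <chi_rho, chi_4> = (1/6)[1*(8)*conj(1) + 1*(-1 + exp(-2*I*pi/3) + exp(-I*pi/3) + exp(2*I*pi/3))*conj(exp(-2*I*pi/3)) + 1*(5 + 2*exp(-2*I*pi/3) + exp(2*I*pi/3))*conj(exp(2*I*pi/3)) + 1*(0)*conj(1) + 1*(5 + exp(-2*I*pi/3) + 2*exp(2*I*pi/3))*conj(exp(-2*I*pi/3)) + 1*(-1 + exp(-2*I*pi/3) + exp(2*I*pi/3) + exp(I*pi/3))*conj(exp(2*I*pi/3))]
      = (1/6)[(8) + (1 + exp(-2*I*pi/3) - exp(2*I*pi/3) + exp(I*pi/3)) + (1 + 5*exp(-2*I*pi/3) + 2*exp(2*I*pi/3)) + (0) + (1 + 2*exp(-2*I*pi/3) + 5*exp(2*I*pi/3)) + (1 + exp(-I*pi/3) + exp(2*I*pi/3) - exp(-2*I*pi/3))] = 6/6 = 1
  <chi_rho, chi_5> = (1/6)[1*(8)*conj(1) + 1*(-1 + exp(-2*I*pi/3) + exp(-I*pi/3) + exp(2*I*pi/3))*conj(exp(-I*pi/3)) + 1*(5 + 2*exp(-2*I*pi/3) + exp(2*I*pi/3))*conj(exp(-2*I*pi/3)) + 1*(0)*conj(-1) + 1*(5 + exp(-2*I*pi/3) + 2*exp(2*I*pi/3))*conj(exp(2*I*pi/3)) + 1*(-1 + exp(-2*I*pi/3) + exp(2*I*pi/3) + exp(I*pi/3))*conj(exp(I*pi/3))]
      = (1/6)[(8) + (-exp(I*pi/3) + exp(-I*pi/3)) + (2 + exp(-2*I*pi/3) + 5*exp(2*I*pi/3)) + (0) + (2 + 5*exp(-2*I*pi/3) + exp(2*I*pi/3)) + (-exp(-I*pi/3) + exp(I*pi/3))] = 6/6 = 1
(Exp terms are combined using exp(i*s)*conj(exp(i*t)) = exp(i*(s-t)), and sums of them are collapsed using the identity that for every m > 1 the m distinct m-th roots of unity sum to 0, e.g. 1 + exp(2*I*pi/3) + exp(-2*I*pi/3) = 0.)
Dimension check: dim(rho) = sum (mult * dim) = 2*1 + 0*1 + 1*1 + 3*1 + 1*1 + 1*1 = 8 = chi_rho(e) = 8.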